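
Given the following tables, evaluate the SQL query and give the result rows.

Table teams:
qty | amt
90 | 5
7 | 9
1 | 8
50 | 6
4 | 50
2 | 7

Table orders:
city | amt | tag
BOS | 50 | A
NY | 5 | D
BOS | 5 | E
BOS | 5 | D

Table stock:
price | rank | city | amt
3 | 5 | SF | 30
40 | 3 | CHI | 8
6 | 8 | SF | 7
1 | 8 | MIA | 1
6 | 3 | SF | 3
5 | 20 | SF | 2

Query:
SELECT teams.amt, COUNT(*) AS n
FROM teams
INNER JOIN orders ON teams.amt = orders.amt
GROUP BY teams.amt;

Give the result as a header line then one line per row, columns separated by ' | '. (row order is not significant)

After JOIN orders (4 rows):
teams.qty | teams.amt | orders.city | orders.amt | orders.tag
90 | 5 | NY | 5 | D
90 | 5 | BOS | 5 | E
90 | 5 | BOS | 5 | D
4 | 50 | BOS | 50 | A
After GROUP BY (2 rows):
teams.amt | n
5 | 3
50 | 1

== RESULT ==
teams.amt | n
5 | 3
50 | 1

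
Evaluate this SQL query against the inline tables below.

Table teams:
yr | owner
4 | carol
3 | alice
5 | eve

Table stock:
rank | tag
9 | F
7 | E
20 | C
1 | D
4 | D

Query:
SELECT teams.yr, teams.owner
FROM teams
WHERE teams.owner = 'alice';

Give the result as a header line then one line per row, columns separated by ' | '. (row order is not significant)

After WHERE (1 rows):
teams.yr | teams.owner
3 | alice
After SELECT (1 rows):
teams.yr | teams.owner
3 | alice

== RESULT ==
teams.yr | teams.owner
3 | alice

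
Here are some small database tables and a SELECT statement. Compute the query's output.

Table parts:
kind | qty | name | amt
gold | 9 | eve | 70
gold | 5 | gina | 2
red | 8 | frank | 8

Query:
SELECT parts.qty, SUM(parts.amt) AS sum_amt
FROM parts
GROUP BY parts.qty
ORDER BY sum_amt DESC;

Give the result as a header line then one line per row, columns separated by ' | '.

After GROUP BY (3 rows):
parts.qty | sum_amt
9 | 70
5 | 2
8 | 8
After ORDER BY (3 rows):
parts.qty | sum_amt
9 | 70
8 | 8
5 | 2

== RESULT ==
parts.qty | sum_amt
9 | 70
8 | 8
5 | 2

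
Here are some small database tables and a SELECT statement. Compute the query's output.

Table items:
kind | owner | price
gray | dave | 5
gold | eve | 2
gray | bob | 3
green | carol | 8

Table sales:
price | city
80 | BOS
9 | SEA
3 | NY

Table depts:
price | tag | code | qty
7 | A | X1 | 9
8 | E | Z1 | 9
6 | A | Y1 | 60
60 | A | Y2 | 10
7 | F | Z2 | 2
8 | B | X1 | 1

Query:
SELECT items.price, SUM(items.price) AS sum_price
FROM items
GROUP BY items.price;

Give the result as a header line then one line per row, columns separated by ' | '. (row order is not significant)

== RESULT ==
items.price | sum_price
5 | 5
2 | 2
3 | 3
8 | 8

Derivation:
After GROUP BY (4 rows):
items.price | sum_price
5 | 5
2 | 2
3 | 3
8 | 8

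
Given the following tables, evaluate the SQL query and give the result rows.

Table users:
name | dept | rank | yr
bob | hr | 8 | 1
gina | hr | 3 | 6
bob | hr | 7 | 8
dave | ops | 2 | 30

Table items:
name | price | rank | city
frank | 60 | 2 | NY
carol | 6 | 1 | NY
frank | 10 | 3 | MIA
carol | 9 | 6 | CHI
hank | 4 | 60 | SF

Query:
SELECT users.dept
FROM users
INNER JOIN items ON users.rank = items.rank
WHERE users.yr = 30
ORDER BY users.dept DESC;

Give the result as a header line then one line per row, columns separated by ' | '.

== RESULT ==
users.dept
ops

Derivation:
After JOIN items (2 rows):
users.name | users.dept | users.rank | users.yr | items.name | items.price | items.rank | items.city
gina | hr | 3 | 6 | frank | 10 | 3 | MIA
dave | ops | 2 | 30 | frank | 60 | 2 | NY
After WHERE (1 rows):
users.name | users.dept | users.rank | users.yr | items.name | items.price | items.rank | items.city
dave | ops | 2 | 30 | frank | 60 | 2 | NY
After SELECT (1 rows):
users.dept
ops
After ORDER BY (1 rows):
users.dept
ops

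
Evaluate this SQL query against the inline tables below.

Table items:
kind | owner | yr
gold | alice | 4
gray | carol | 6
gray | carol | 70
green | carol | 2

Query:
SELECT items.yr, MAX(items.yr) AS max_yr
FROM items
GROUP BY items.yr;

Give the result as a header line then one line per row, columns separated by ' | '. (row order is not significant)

== RESULT ==
items.yr | max_yr
4 | 4
6 | 6
70 | 70
2 | 2

Derivation:
After GROUP BY (4 rows):
items.yr | max_yr
4 | 4
6 | 6
70 | 70
2 | 2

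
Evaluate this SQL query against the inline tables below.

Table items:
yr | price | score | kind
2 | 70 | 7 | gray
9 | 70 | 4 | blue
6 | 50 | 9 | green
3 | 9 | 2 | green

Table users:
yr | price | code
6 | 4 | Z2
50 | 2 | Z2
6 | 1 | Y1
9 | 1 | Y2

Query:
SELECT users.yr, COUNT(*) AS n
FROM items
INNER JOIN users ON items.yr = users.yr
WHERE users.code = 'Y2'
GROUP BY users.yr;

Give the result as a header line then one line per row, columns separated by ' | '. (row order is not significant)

== RESULT ==
users.yr | n
9 | 1

Derivation:
After JOIN users (3 rows):
items.yr | items.price | items.score | items.kind | users.yr | users.price | users.code
9 | 70 | 4 | blue | 9 | 1 | Y2
6 | 50 | 9 | green | 6 | 4 | Z2
6 | 50 | 9 | green | 6 | 1 | Y1
After WHERE (1 rows):
items.yr | items.price | items.score | items.kind | users.yr | users.price | users.code
9 | 70 | 4 | blue | 9 | 1 | Y2
After GROUP BY (1 rows):
users.yr | n
9 | 1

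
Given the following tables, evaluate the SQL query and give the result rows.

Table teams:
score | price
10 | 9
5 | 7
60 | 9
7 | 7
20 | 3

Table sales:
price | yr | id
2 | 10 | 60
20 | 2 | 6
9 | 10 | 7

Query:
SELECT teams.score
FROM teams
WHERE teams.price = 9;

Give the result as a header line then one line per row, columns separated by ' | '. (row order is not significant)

After WHERE (2 rows):
teams.score | teams.price
10 | 9
60 | 9
After SELECT (2 rows):
teams.score
10
60

== RESULT ==
teams.score
10
60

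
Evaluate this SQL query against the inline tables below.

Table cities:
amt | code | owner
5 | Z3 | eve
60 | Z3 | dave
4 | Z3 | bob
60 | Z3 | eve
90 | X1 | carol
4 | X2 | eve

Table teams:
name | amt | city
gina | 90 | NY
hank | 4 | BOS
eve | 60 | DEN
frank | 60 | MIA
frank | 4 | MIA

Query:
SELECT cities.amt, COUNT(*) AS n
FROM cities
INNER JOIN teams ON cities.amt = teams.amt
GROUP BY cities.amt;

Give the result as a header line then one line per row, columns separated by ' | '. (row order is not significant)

After JOIN teams (9 rows):
cities.amt | cities.code | cities.owner | teams.name | teams.amt | teams.city
60 | Z3 | dave | eve | 60 | DEN
60 | Z3 | dave | frank | 60 | MIA
4 | Z3 | bob | hank | 4 | BOS
4 | Z3 | bob | frank | 4 | MIA
60 | Z3 | eve | eve | 60 | DEN
60 | Z3 | eve | frank | 60 | MIA
90 | X1 | carol | gina | 90 | NY
4 | X2 | eve | hank | 4 | BOS
4 | X2 | eve | frank | 4 | MIA
After GROUP BY (3 rows):
cities.amt | n
60 | 4
4 | 4
90 | 1

== RESULT ==
cities.amt | n
60 | 4
4 | 4
90 | 1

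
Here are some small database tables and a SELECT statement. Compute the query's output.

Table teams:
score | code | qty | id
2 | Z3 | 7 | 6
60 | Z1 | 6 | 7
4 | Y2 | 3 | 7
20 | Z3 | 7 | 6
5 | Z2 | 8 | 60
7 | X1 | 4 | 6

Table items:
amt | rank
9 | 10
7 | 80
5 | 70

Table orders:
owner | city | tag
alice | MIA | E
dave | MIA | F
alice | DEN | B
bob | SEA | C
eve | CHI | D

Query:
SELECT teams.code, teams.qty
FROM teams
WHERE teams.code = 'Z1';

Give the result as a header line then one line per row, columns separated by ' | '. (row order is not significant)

== RESULT ==
teams.code | teams.qty
Z1 | 6

Derivation:
After WHERE (1 rows):
teams.score | teams.code | teams.qty | teams.id
60 | Z1 | 6 | 7
After SELECT (1 rows):
teams.code | teams.qty
Z1 | 6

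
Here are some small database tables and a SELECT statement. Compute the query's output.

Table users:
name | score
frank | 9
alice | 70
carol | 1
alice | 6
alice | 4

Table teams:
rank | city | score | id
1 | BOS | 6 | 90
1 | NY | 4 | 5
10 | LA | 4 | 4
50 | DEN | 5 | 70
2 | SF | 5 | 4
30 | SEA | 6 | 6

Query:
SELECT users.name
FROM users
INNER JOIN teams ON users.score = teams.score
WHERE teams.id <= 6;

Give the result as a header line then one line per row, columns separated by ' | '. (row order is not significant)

After JOIN teams (4 rows):
users.name | users.score | teams.rank | teams.city | teams.score | teams.id
alice | 6 | 1 | BOS | 6 | 90
alice | 6 | 30 | SEA | 6 | 6
alice | 4 | 1 | NY | 4 | 5
alice | 4 | 10 | LA | 4 | 4
After WHERE (3 rows):
users.name | users.score | teams.rank | teams.city | teams.score | teams.id
alice | 6 | 30 | SEA | 6 | 6
alice | 4 | 1 | NY | 4 | 5
alice | 4 | 10 | LA | 4 | 4
After SELECT (3 rows):
users.name
alice
alice
alice

== RESULT ==
users.name
alice
alice
alice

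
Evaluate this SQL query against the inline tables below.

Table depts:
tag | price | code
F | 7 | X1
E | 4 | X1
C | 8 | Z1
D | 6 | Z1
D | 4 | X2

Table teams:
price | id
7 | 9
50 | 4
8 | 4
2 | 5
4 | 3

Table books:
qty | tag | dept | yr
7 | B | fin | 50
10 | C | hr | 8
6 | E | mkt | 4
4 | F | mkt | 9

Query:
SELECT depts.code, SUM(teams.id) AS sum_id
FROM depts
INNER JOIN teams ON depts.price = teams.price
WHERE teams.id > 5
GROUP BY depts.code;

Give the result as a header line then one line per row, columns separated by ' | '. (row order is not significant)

== RESULT ==
depts.code | sum_id
X1 | 9

Derivation:
After JOIN teams (4 rows):
depts.tag | depts.price | depts.code | teams.price | teams.id
F | 7 | X1 | 7 | 9
E | 4 | X1 | 4 | 3
C | 8 | Z1 | 8 | 4
D | 4 | X2 | 4 | 3
After WHERE (1 rows):
depts.tag | depts.price | depts.code | teams.price | teams.id
F | 7 | X1 | 7 | 9
After GROUP BY (1 rows):
depts.code | sum_id
X1 | 9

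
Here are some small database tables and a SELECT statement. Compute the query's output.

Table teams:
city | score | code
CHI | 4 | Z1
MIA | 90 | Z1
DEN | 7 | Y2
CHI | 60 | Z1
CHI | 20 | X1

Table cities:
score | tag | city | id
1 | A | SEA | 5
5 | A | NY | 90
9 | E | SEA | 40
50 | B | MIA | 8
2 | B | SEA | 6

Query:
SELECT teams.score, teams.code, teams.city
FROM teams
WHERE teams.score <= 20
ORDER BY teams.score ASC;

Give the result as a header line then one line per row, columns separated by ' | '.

After WHERE (3 rows):
teams.city | teams.score | teams.code
CHI | 4 | Z1
DEN | 7 | Y2
CHI | 20 | X1
After SELECT (3 rows):
teams.score | teams.code | teams.city
4 | Z1 | CHI
7 | Y2 | DEN
20 | X1 | CHI
After ORDER BY (3 rows):
teams.score | teams.code | teams.city
4 | Z1 | CHI
7 | Y2 | DEN
20 | X1 | CHI

== RESULT ==
teams.score | teams.code | teams.city
4 | Z1 | CHI
7 | Y2 | DEN
20 | X1 | CHI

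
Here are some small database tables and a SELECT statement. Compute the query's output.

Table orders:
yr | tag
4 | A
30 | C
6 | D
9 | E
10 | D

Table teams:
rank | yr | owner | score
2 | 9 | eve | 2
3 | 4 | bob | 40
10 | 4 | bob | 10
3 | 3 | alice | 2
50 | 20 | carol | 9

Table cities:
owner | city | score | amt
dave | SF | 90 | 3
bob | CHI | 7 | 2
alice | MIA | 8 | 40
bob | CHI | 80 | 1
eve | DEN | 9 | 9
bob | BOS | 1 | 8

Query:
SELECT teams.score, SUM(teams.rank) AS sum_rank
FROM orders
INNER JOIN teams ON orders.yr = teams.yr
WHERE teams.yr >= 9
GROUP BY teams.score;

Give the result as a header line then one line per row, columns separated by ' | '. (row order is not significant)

After JOIN teams (3 rows):
orders.yr | orders.tag | teams.rank | teams.yr | teams.owner | teams.score
4 | A | 3 | 4 | bob | 40
4 | A | 10 | 4 | bob | 10
9 | E | 2 | 9 | eve | 2
After WHERE (1 rows):
orders.yr | orders.tag | teams.rank | teams.yr | teams.owner | teams.score
9 | E | 2 | 9 | eve | 2
After GROUP BY (1 rows):
teams.score | sum_rank
2 | 2

== RESULT ==
teams.score | sum_rank
2 | 2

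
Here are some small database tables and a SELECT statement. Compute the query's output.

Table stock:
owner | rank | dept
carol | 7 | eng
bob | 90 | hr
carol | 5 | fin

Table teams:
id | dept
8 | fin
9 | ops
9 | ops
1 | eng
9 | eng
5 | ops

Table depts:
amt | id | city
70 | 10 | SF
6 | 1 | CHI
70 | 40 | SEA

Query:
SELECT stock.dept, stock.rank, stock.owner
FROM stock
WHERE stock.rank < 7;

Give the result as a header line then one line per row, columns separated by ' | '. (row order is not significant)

== RESULT ==
stock.dept | stock.rank | stock.owner
fin | 5 | carol

Derivation:
After WHERE (1 rows):
stock.owner | stock.rank | stock.dept
carol | 5 | fin
After SELECT (1 rows):
stock.dept | stock.rank | stock.owner
fin | 5 | carol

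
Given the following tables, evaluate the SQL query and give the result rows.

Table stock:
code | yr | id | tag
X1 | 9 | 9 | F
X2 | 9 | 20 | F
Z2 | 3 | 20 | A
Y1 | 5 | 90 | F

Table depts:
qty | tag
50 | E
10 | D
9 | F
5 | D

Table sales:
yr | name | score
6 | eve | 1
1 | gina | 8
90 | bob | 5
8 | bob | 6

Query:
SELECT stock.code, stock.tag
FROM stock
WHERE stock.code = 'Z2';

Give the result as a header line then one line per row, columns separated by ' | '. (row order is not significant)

== RESULT ==
stock.code | stock.tag
Z2 | A

Derivation:
After WHERE (1 rows):
stock.code | stock.yr | stock.id | stock.tag
Z2 | 3 | 20 | A
After SELECT (1 rows):
stock.code | stock.tag
Z2 | A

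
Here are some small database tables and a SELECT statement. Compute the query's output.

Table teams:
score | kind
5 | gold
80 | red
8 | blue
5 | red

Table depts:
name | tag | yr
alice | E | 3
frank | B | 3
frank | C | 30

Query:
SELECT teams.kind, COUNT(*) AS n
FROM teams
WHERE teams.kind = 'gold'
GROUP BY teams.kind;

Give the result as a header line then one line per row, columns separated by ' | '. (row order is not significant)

== RESULT ==
teams.kind | n
gold | 1

Derivation:
After WHERE (1 rows):
teams.score | teams.kind
5 | gold
After GROUP BY (1 rows):
teams.kind | n
gold | 1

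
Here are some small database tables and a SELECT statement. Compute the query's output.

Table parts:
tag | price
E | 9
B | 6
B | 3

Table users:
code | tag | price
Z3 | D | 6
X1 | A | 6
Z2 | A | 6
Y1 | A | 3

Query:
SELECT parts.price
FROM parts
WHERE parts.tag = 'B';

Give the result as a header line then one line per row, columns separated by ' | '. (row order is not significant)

== RESULT ==
parts.price
6
3

Derivation:
After WHERE (2 rows):
parts.tag | parts.price
B | 6
B | 3
After SELECT (2 rows):
parts.price
6
3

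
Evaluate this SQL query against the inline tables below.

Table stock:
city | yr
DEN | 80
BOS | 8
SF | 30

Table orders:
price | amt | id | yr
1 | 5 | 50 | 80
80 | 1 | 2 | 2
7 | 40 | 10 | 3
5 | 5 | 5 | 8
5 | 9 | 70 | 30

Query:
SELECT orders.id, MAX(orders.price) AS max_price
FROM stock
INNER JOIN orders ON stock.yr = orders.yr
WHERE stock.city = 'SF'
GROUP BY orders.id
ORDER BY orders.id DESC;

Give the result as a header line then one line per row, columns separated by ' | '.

== RESULT ==
orders.id | max_price
70 | 5

Derivation:
After JOIN orders (3 rows):
stock.city | stock.yr | orders.price | orders.amt | orders.id | orders.yr
DEN | 80 | 1 | 5 | 50 | 80
BOS | 8 | 5 | 5 | 5 | 8
SF | 30 | 5 | 9 | 70 | 30
After WHERE (1 rows):
stock.city | stock.yr | orders.price | orders.amt | orders.id | orders.yr
SF | 30 | 5 | 9 | 70 | 30
After GROUP BY (1 rows):
orders.id | max_price
70 | 5
After ORDER BY (1 rows):
orders.id | max_price
70 | 5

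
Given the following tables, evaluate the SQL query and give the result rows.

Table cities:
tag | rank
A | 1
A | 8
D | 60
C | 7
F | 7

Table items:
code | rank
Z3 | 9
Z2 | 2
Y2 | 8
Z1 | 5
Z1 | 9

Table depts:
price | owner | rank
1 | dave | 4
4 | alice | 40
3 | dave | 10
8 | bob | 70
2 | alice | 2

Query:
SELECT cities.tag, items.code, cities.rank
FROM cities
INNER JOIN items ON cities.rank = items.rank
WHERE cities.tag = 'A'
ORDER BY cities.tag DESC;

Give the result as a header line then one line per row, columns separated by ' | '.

After JOIN items (1 rows):
cities.tag | cities.rank | items.code | items.rank
A | 8 | Y2 | 8
After WHERE (1 rows):
cities.tag | cities.rank | items.code | items.rank
A | 8 | Y2 | 8
After SELECT (1 rows):
cities.tag | items.code | cities.rank
A | Y2 | 8
After ORDER BY (1 rows):
cities.tag | items.code | cities.rank
A | Y2 | 8

== RESULT ==
cities.tag | items.code | cities.rank
A | Y2 | 8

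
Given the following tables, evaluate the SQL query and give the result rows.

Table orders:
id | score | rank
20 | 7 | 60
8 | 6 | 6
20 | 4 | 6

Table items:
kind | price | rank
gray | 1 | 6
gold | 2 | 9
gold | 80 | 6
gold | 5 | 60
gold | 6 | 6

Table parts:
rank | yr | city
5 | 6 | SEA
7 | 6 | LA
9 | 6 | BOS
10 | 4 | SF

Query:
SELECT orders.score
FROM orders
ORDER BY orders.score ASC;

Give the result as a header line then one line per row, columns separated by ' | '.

== RESULT ==
orders.score
4
6
7

Derivation:
After SELECT (3 rows):
orders.score
7
6
4
After ORDER BY (3 rows):
orders.score
4
6
7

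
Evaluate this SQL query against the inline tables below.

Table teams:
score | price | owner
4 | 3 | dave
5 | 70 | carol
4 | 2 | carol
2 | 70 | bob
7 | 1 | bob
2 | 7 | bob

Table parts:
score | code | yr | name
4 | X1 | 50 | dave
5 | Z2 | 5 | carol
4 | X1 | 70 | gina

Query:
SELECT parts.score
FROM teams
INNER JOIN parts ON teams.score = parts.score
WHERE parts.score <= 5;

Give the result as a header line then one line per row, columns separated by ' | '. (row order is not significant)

== RESULT ==
parts.score
4
4
5
4
4

Derivation:
After JOIN parts (5 rows):
teams.score | teams.price | teams.owner | parts.score | parts.code | parts.yr | parts.name
4 | 3 | dave | 4 | X1 | 50 | dave
4 | 3 | dave | 4 | X1 | 70 | gina
5 | 70 | carol | 5 | Z2 | 5 | carol
4 | 2 | carol | 4 | X1 | 50 | dave
4 | 2 | carol | 4 | X1 | 70 | gina
After WHERE (5 rows):
teams.score | teams.price | teams.owner | parts.score | parts.code | parts.yr | parts.name
4 | 3 | dave | 4 | X1 | 50 | dave
4 | 3 | dave | 4 | X1 | 70 | gina
5 | 70 | carol | 5 | Z2 | 5 | carol
4 | 2 | carol | 4 | X1 | 50 | dave
4 | 2 | carol | 4 | X1 | 70 | gina
After SELECT (5 rows):
parts.score
4
4
5
4
4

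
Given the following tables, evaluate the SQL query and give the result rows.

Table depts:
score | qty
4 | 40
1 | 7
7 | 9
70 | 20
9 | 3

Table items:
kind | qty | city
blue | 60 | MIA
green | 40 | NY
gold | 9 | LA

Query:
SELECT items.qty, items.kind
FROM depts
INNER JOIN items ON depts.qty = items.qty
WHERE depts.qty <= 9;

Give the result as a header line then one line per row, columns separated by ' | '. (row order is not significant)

== RESULT ==
items.qty | items.kind
9 | gold

Derivation:
After JOIN items (2 rows):
depts.score | depts.qty | items.kind | items.qty | items.city
4 | 40 | green | 40 | NY
7 | 9 | gold | 9 | LA
After WHERE (1 rows):
depts.score | depts.qty | items.kind | items.qty | items.city
7 | 9 | gold | 9 | LA
After SELECT (1 rows):
items.qty | items.kind
9 | gold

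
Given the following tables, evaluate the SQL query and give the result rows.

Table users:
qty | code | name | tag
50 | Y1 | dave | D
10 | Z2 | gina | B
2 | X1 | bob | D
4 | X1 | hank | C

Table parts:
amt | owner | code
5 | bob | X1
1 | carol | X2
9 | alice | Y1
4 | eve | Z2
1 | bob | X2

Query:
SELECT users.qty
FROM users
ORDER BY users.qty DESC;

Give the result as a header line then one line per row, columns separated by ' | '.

== RESULT ==
users.qty
50
10
4
2

Derivation:
After SELECT (4 rows):
users.qty
50
10
2
4
After ORDER BY (4 rows):
users.qty
50
10
4
2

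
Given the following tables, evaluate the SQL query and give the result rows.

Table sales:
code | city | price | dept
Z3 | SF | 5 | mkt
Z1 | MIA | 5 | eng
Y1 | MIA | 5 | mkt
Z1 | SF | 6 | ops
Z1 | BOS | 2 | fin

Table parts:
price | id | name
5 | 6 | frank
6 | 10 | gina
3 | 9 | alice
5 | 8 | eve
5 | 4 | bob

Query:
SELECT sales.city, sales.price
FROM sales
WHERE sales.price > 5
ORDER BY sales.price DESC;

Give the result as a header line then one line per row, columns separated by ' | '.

After WHERE (1 rows):
sales.code | sales.city | sales.price | sales.dept
Z1 | SF | 6 | ops
After SELECT (1 rows):
sales.city | sales.price
SF | 6
After ORDER BY (1 rows):
sales.city | sales.price
SF | 6

== RESULT ==
sales.city | sales.price
SF | 6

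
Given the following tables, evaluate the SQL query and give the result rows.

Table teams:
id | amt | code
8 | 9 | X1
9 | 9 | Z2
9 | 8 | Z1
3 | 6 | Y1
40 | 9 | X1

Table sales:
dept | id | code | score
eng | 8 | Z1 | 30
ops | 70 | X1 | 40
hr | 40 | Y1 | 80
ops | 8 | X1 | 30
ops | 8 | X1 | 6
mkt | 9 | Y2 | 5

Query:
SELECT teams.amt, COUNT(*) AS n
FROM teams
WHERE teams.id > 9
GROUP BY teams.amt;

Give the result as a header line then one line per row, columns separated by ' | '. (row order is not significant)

After WHERE (1 rows):
teams.id | teams.amt | teams.code
40 | 9 | X1
After GROUP BY (1 rows):
teams.amt | n
9 | 1

== RESULT ==
teams.amt | n
9 | 1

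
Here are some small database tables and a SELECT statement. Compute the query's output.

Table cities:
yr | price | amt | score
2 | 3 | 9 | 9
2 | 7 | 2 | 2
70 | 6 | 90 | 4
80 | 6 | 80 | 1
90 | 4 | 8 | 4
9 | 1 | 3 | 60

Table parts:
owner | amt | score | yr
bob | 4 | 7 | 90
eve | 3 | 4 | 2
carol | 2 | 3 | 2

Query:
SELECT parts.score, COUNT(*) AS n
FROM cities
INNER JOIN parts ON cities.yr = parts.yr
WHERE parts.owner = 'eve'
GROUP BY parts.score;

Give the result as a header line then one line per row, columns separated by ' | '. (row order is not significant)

After JOIN parts (5 rows):
cities.yr | cities.price | cities.amt | cities.score | parts.owner | parts.amt | parts.score | parts.yr
2 | 3 | 9 | 9 | eve | 3 | 4 | 2
2 | 3 | 9 | 9 | carol | 2 | 3 | 2
2 | 7 | 2 | 2 | eve | 3 | 4 | 2
2 | 7 | 2 | 2 | carol | 2 | 3 | 2
90 | 4 | 8 | 4 | bob | 4 | 7 | 90
After WHERE (2 rows):
cities.yr | cities.price | cities.amt | cities.score | parts.owner | parts.amt | parts.score | parts.yr
2 | 3 | 9 | 9 | eve | 3 | 4 | 2
2 | 7 | 2 | 2 | eve | 3 | 4 | 2
After GROUP BY (1 rows):
parts.score | n
4 | 2

== RESULT ==
parts.score | n
4 | 2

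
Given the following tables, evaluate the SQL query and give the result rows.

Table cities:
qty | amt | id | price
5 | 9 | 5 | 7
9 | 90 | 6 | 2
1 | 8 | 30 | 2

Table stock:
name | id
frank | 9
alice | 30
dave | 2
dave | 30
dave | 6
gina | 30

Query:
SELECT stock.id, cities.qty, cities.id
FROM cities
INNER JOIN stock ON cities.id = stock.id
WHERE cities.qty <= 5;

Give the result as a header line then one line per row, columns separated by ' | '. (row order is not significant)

== RESULT ==
stock.id | cities.qty | cities.id
30 | 1 | 30
30 | 1 | 30
30 | 1 | 30

Derivation:
After JOIN stock (4 rows):
cities.qty | cities.amt | cities.id | cities.price | stock.name | stock.id
9 | 90 | 6 | 2 | dave | 6
1 | 8 | 30 | 2 | alice | 30
1 | 8 | 30 | 2 | dave | 30
1 | 8 | 30 | 2 | gina | 30
After WHERE (3 rows):
cities.qty | cities.amt | cities.id | cities.price | stock.name | stock.id
1 | 8 | 30 | 2 | alice | 30
1 | 8 | 30 | 2 | dave | 30
1 | 8 | 30 | 2 | gina | 30
After SELECT (3 rows):
stock.id | cities.qty | cities.id
30 | 1 | 30
30 | 1 | 30
30 | 1 | 30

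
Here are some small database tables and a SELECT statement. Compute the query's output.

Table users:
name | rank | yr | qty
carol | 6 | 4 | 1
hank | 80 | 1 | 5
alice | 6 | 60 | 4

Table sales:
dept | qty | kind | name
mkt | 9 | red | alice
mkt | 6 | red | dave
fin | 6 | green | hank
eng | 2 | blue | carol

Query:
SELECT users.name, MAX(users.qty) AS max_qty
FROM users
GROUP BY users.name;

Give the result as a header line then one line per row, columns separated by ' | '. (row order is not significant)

After GROUP BY (3 rows):
users.name | max_qty
carol | 1
hank | 5
alice | 4

== RESULT ==
users.name | max_qty
carol | 1
hank | 5
alice | 4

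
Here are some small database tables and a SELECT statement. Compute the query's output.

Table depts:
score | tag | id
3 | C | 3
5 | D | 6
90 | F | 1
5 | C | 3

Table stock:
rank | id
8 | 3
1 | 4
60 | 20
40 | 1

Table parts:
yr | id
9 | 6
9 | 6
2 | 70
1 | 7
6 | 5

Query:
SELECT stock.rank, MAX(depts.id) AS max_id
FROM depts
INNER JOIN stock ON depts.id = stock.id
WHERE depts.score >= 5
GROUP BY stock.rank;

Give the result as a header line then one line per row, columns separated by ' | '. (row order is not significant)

== RESULT ==
stock.rank | max_id
40 | 1
8 | 3

Derivation:
After JOIN stock (3 rows):
depts.score | depts.tag | depts.id | stock.rank | stock.id
3 | C | 3 | 8 | 3
90 | F | 1 | 40 | 1
5 | C | 3 | 8 | 3
After WHERE (2 rows):
depts.score | depts.tag | depts.id | stock.rank | stock.id
90 | F | 1 | 40 | 1
5 | C | 3 | 8 | 3
After GROUP BY (2 rows):
stock.rank | max_id
40 | 1
8 | 3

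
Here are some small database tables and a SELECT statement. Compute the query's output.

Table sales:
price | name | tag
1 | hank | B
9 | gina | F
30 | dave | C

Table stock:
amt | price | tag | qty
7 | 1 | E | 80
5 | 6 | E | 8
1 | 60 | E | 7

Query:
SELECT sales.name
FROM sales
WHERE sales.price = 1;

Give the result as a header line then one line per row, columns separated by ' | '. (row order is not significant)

After WHERE (1 rows):
sales.price | sales.name | sales.tag
1 | hank | B
After SELECT (1 rows):
sales.name
hank

== RESULT ==
sales.name
hank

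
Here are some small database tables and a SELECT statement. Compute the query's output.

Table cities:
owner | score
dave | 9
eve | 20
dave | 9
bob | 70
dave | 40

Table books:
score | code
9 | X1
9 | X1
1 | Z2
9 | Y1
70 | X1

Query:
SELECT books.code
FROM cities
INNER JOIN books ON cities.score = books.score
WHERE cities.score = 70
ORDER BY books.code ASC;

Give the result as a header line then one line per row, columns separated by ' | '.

After JOIN books (7 rows):
cities.owner | cities.score | books.score | books.code
dave | 9 | 9 | X1
dave | 9 | 9 | X1
dave | 9 | 9 | Y1
dave | 9 | 9 | X1
dave | 9 | 9 | X1
dave | 9 | 9 | Y1
bob | 70 | 70 | X1
After WHERE (1 rows):
cities.owner | cities.score | books.score | books.code
bob | 70 | 70 | X1
After SELECT (1 rows):
books.code
X1
After ORDER BY (1 rows):
books.code
X1

== RESULT ==
books.code
X1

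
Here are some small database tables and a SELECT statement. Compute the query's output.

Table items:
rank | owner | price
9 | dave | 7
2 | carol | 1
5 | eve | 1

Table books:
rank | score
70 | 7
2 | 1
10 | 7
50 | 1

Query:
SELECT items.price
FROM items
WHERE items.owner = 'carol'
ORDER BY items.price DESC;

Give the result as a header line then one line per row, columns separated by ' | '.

After WHERE (1 rows):
items.rank | items.owner | items.price
2 | carol | 1
After SELECT (1 rows):
items.price
1
After ORDER BY (1 rows):
items.price
1

== RESULT ==
items.price
1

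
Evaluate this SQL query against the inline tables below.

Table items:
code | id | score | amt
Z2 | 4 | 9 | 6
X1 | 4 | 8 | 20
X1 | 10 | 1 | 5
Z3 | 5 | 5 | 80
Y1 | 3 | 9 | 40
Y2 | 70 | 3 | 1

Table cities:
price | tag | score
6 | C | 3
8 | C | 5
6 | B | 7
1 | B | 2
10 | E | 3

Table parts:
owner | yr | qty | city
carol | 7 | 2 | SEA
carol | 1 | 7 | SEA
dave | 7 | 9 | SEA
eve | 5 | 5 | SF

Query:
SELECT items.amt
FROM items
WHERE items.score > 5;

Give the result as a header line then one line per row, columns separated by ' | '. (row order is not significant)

After WHERE (3 rows):
items.code | items.id | items.score | items.amt
Z2 | 4 | 9 | 6
X1 | 4 | 8 | 20
Y1 | 3 | 9 | 40
After SELECT (3 rows):
items.amt
6
20
40

== RESULT ==
items.amt
6
20
40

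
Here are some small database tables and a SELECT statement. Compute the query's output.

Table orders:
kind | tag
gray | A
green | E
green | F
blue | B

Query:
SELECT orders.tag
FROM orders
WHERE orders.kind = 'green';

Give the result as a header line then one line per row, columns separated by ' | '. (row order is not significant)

== RESULT ==
orders.tag
E
F

Derivation:
After WHERE (2 rows):
orders.kind | orders.tag
green | E
green | F
After SELECT (2 rows):
orders.tag
E
F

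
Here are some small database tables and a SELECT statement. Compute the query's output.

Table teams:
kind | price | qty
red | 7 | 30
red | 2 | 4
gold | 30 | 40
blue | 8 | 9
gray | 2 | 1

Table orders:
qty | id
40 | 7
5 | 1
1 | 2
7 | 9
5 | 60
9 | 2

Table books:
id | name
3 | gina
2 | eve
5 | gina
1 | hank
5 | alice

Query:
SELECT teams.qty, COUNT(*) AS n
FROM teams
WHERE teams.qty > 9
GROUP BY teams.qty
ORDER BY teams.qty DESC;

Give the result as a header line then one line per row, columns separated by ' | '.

After WHERE (2 rows):
teams.kind | teams.price | teams.qty
red | 7 | 30
gold | 30 | 40
After GROUP BY (2 rows):
teams.qty | n
30 | 1
40 | 1
After ORDER BY (2 rows):
teams.qty | n
40 | 1
30 | 1

== RESULT ==
teams.qty | n
40 | 1
30 | 1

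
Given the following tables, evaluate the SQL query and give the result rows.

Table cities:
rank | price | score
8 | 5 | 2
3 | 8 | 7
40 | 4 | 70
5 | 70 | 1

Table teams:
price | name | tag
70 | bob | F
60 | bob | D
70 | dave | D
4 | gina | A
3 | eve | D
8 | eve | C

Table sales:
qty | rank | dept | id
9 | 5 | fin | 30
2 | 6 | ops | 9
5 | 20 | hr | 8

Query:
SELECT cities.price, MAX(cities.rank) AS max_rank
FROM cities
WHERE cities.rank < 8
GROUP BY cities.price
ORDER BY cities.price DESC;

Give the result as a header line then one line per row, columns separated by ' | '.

After WHERE (2 rows):
cities.rank | cities.price | cities.score
3 | 8 | 7
5 | 70 | 1
After GROUP BY (2 rows):
cities.price | max_rank
8 | 3
70 | 5
After ORDER BY (2 rows):
cities.price | max_rank
70 | 5
8 | 3

== RESULT ==
cities.price | max_rank
70 | 5
8 | 3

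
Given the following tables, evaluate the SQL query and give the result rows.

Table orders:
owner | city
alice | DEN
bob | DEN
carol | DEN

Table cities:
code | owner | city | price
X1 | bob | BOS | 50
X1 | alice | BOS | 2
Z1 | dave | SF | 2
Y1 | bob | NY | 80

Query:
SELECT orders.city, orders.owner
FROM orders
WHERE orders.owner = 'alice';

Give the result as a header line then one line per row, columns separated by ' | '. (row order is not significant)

== RESULT ==
orders.city | orders.owner
DEN | alice

Derivation:
After WHERE (1 rows):
orders.owner | orders.city
alice | DEN
After SELECT (1 rows):
orders.city | orders.owner
DEN | alice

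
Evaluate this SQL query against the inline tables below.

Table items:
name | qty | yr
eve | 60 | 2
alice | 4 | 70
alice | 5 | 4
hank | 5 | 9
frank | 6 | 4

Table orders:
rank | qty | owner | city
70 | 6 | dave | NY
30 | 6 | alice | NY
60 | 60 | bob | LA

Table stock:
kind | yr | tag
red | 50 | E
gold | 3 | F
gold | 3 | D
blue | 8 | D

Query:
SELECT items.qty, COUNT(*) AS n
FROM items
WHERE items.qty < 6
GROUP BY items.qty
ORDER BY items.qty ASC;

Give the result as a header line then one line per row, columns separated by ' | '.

After WHERE (3 rows):
items.name | items.qty | items.yr
alice | 4 | 70
alice | 5 | 4
hank | 5 | 9
After GROUP BY (2 rows):
items.qty | n
4 | 1
5 | 2
After ORDER BY (2 rows):
items.qty | n
4 | 1
5 | 2

== RESULT ==
items.qty | n
4 | 1
5 | 2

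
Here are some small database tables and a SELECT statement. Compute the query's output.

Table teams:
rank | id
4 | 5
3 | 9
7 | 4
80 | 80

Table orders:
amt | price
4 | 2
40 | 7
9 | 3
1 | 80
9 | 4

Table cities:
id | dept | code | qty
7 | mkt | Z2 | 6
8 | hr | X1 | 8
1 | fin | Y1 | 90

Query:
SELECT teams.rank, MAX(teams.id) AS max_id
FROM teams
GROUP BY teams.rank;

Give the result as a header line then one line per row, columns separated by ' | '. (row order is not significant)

After GROUP BY (4 rows):
teams.rank | max_id
4 | 5
3 | 9
7 | 4
80 | 80

== RESULT ==
teams.rank | max_id
4 | 5
3 | 9
7 | 4
80 | 80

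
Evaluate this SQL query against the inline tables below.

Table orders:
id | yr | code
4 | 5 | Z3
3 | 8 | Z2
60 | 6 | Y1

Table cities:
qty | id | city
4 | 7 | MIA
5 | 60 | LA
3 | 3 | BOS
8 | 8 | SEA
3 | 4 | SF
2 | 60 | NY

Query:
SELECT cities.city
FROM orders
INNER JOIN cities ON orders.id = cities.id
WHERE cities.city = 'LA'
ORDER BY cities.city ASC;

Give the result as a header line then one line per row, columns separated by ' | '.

== RESULT ==
cities.city
LA

Derivation:
After JOIN cities (4 rows):
orders.id | orders.yr | orders.code | cities.qty | cities.id | cities.city
4 | 5 | Z3 | 3 | 4 | SF
3 | 8 | Z2 | 3 | 3 | BOS
60 | 6 | Y1 | 5 | 60 | LA
60 | 6 | Y1 | 2 | 60 | NY
After WHERE (1 rows):
orders.id | orders.yr | orders.code | cities.qty | cities.id | cities.city
60 | 6 | Y1 | 5 | 60 | LA
After SELECT (1 rows):
cities.city
LA
After ORDER BY (1 rows):
cities.city
LA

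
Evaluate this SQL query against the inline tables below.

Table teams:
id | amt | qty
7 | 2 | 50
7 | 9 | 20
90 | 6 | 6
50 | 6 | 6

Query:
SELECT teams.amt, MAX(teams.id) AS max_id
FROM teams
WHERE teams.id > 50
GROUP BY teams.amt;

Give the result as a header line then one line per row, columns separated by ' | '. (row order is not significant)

After WHERE (1 rows):
teams.id | teams.amt | teams.qty
90 | 6 | 6
After GROUP BY (1 rows):
teams.amt | max_id
6 | 90

== RESULT ==
teams.amt | max_id
6 | 90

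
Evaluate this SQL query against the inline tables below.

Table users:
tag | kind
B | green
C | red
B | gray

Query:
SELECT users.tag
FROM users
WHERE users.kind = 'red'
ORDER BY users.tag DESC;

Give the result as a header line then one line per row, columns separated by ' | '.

After WHERE (1 rows):
users.tag | users.kind
C | red
After SELECT (1 rows):
users.tag
C
After ORDER BY (1 rows):
users.tag
C

== RESULT ==
users.tag
C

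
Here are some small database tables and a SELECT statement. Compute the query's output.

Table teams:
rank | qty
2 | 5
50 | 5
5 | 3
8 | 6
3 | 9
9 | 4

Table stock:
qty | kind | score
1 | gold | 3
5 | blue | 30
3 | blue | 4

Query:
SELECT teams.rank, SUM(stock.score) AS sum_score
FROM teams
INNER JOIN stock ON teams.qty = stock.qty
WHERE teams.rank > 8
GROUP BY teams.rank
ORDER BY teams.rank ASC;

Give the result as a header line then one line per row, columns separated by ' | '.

After JOIN stock (3 rows):
teams.rank | teams.qty | stock.qty | stock.kind | stock.score
2 | 5 | 5 | blue | 30
50 | 5 | 5 | blue | 30
5 | 3 | 3 | blue | 4
After WHERE (1 rows):
teams.rank | teams.qty | stock.qty | stock.kind | stock.score
50 | 5 | 5 | blue | 30
After GROUP BY (1 rows):
teams.rank | sum_score
50 | 30
After ORDER BY (1 rows):
teams.rank | sum_score
50 | 30

== RESULT ==
teams.rank | sum_score
50 | 30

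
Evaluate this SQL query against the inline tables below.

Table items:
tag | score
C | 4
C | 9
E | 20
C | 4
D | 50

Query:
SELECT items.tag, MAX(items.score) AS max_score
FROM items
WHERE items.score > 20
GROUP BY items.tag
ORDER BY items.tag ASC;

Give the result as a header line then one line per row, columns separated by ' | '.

After WHERE (1 rows):
items.tag | items.score
D | 50
After GROUP BY (1 rows):
items.tag | max_score
D | 50
After ORDER BY (1 rows):
items.tag | max_score
D | 50

== RESULT ==
items.tag | max_score
D | 50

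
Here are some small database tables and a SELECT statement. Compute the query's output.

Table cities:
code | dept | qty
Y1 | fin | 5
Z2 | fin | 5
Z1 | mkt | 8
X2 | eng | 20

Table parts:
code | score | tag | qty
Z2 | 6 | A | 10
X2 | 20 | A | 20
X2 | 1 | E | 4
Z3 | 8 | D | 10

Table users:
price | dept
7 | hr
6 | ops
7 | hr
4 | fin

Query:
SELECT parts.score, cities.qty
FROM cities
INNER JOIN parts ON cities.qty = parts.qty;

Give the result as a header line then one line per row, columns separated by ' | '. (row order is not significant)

After JOIN parts (1 rows):
cities.code | cities.dept | cities.qty | parts.code | parts.score | parts.tag | parts.qty
X2 | eng | 20 | X2 | 20 | A | 20
After SELECT (1 rows):
parts.score | cities.qty
20 | 20

== RESULT ==
parts.score | cities.qty
20 | 20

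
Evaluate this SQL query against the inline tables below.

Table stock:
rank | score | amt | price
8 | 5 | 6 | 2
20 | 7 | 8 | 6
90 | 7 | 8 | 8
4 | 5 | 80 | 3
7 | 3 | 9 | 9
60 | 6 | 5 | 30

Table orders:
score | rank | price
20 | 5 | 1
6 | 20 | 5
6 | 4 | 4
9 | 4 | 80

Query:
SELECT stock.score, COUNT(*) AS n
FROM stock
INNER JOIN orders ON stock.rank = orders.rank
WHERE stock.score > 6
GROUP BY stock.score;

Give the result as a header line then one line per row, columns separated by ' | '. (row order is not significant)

== RESULT ==
stock.score | n
7 | 1

Derivation:
After JOIN orders (3 rows):
stock.rank | stock.score | stock.amt | stock.price | orders.score | orders.rank | orders.price
20 | 7 | 8 | 6 | 6 | 20 | 5
4 | 5 | 80 | 3 | 6 | 4 | 4
4 | 5 | 80 | 3 | 9 | 4 | 80
After WHERE (1 rows):
stock.rank | stock.score | stock.amt | stock.price | orders.score | orders.rank | orders.price
20 | 7 | 8 | 6 | 6 | 20 | 5
After GROUP BY (1 rows):
stock.score | n
7 | 1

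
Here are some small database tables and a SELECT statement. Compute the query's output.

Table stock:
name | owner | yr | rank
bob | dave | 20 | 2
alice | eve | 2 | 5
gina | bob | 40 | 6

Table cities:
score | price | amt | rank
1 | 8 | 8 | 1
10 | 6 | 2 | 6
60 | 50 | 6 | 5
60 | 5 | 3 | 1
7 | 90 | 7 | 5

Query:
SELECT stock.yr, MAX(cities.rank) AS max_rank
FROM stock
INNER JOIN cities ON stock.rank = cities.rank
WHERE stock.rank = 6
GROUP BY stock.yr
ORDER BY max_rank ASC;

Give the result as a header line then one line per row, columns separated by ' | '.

== RESULT ==
stock.yr | max_rank
40 | 6

Derivation:
After JOIN cities (3 rows):
stock.name | stock.owner | stock.yr | stock.rank | cities.score | cities.price | cities.amt | cities.rank
alice | eve | 2 | 5 | 60 | 50 | 6 | 5
alice | eve | 2 | 5 | 7 | 90 | 7 | 5
gina | bob | 40 | 6 | 10 | 6 | 2 | 6
After WHERE (1 rows):
stock.name | stock.owner | stock.yr | stock.rank | cities.score | cities.price | cities.amt | cities.rank
gina | bob | 40 | 6 | 10 | 6 | 2 | 6
After GROUP BY (1 rows):
stock.yr | max_rank
40 | 6
After ORDER BY (1 rows):
stock.yr | max_rank
40 | 6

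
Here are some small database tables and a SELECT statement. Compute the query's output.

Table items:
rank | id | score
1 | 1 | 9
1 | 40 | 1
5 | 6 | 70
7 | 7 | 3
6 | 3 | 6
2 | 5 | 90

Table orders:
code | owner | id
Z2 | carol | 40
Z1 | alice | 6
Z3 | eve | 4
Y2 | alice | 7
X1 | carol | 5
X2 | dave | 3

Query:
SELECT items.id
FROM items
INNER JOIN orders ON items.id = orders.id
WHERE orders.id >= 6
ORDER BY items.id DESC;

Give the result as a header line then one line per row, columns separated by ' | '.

After JOIN orders (5 rows):
items.rank | items.id | items.score | orders.code | orders.owner | orders.id
1 | 40 | 1 | Z2 | carol | 40
5 | 6 | 70 | Z1 | alice | 6
7 | 7 | 3 | Y2 | alice | 7
6 | 3 | 6 | X2 | dave | 3
2 | 5 | 90 | X1 | carol | 5
After WHERE (3 rows):
items.rank | items.id | items.score | orders.code | orders.owner | orders.id
1 | 40 | 1 | Z2 | carol | 40
5 | 6 | 70 | Z1 | alice | 6
7 | 7 | 3 | Y2 | alice | 7
After SELECT (3 rows):
items.id
40
6
7
After ORDER BY (3 rows):
items.id
40
7
6

== RESULT ==
items.id
40
7
6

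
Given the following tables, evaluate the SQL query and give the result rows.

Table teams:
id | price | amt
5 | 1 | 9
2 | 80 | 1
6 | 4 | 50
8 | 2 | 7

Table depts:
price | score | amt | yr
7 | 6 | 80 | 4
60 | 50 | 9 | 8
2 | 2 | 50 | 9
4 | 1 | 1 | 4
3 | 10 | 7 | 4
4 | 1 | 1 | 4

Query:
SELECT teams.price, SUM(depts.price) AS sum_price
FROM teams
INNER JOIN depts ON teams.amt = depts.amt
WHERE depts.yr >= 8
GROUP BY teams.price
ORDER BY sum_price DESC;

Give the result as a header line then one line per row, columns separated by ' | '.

== RESULT ==
teams.price | sum_price
1 | 60
4 | 2

Derivation:
After JOIN depts (5 rows):
teams.id | teams.price | teams.amt | depts.price | depts.score | depts.amt | depts.yr
5 | 1 | 9 | 60 | 50 | 9 | 8
2 | 80 | 1 | 4 | 1 | 1 | 4
2 | 80 | 1 | 4 | 1 | 1 | 4
6 | 4 | 50 | 2 | 2 | 50 | 9
8 | 2 | 7 | 3 | 10 | 7 | 4
After WHERE (2 rows):
teams.id | teams.price | teams.amt | depts.price | depts.score | depts.amt | depts.yr
5 | 1 | 9 | 60 | 50 | 9 | 8
6 | 4 | 50 | 2 | 2 | 50 | 9
After GROUP BY (2 rows):
teams.price | sum_price
1 | 60
4 | 2
After ORDER BY (2 rows):
teams.price | sum_price
1 | 60
4 | 2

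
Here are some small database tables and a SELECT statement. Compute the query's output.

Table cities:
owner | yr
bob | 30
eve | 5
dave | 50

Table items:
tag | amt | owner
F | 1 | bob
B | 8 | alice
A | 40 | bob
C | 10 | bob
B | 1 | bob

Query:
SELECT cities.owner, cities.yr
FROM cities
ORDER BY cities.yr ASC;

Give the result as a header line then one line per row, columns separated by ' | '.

After SELECT (3 rows):
cities.owner | cities.yr
bob | 30
eve | 5
dave | 50
After ORDER BY (3 rows):
cities.owner | cities.yr
eve | 5
bob | 30
dave | 50

== RESULT ==
cities.owner | cities.yr
eve | 5
bob | 30
dave | 50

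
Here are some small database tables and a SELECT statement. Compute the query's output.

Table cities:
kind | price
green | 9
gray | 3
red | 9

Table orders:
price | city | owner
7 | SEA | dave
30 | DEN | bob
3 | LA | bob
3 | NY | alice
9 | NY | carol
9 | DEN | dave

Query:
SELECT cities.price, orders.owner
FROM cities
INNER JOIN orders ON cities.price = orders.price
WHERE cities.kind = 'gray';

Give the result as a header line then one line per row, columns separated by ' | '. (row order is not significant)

After JOIN orders (6 rows):
cities.kind | cities.price | orders.price | orders.city | orders.owner
green | 9 | 9 | NY | carol
green | 9 | 9 | DEN | dave
gray | 3 | 3 | LA | bob
gray | 3 | 3 | NY | alice
red | 9 | 9 | NY | carol
red | 9 | 9 | DEN | dave
After WHERE (2 rows):
cities.kind | cities.price | orders.price | orders.city | orders.owner
gray | 3 | 3 | LA | bob
gray | 3 | 3 | NY | alice
After SELECT (2 rows):
cities.price | orders.owner
3 | bob
3 | alice

== RESULT ==
cities.price | orders.owner
3 | bob
3 | alice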